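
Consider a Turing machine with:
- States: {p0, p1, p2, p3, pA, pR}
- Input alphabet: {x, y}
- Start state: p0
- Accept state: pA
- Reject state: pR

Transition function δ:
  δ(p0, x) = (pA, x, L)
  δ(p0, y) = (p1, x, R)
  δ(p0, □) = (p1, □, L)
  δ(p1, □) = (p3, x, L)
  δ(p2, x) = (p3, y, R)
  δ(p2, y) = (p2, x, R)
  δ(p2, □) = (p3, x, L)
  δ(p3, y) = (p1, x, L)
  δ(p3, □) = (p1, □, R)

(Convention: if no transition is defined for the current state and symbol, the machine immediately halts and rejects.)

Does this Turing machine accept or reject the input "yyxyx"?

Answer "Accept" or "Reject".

Execution trace:
Initial: [p0]yyxyx
Step 1: δ(p0, y) = (p1, x, R) → x[p1]yxyx

No transition is defined for δ(p1, y). By convention the machine halts and rejects.

Answer: Reject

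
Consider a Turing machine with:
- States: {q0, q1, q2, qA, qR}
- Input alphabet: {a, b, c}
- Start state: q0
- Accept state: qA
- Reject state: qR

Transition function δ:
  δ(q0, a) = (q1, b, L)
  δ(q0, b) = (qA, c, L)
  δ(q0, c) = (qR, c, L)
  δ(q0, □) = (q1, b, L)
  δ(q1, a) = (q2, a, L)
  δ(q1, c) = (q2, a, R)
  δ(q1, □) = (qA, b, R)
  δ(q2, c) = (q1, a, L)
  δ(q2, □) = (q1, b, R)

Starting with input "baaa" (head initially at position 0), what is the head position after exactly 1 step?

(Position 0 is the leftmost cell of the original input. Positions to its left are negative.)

Execution trace (head position shown):
Step 0: [q0]baaa  (head at position 0)
Step 1: move left → [qA]□caaa  (head at position -1)

After 1 step, the head is at position -1.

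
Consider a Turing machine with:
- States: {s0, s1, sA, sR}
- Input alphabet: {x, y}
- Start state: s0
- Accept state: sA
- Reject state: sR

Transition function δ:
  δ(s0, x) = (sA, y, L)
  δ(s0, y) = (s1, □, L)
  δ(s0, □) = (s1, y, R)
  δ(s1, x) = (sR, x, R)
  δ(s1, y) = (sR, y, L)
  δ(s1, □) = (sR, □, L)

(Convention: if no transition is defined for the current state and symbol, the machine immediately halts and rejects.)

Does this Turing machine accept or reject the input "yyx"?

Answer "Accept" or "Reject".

Execution trace:
Initial: [s0]yyx
Step 1: δ(s0, y) = (s1, □, L) → [s1]□□yx
Step 2: δ(s1, □) = (sR, □, L) → [sR]□□□yx

The machine reaches the reject state sR and halts.

Answer: Reject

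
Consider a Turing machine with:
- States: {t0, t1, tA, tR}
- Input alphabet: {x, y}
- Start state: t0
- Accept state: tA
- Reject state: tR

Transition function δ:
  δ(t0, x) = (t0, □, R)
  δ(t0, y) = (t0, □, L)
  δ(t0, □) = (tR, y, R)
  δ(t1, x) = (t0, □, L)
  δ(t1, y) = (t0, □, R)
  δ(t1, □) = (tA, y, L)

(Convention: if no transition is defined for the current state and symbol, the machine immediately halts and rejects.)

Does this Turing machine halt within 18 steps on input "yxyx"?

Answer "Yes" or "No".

Execution trace:
Initial: [t0]yxyx
Step 1: δ(t0, y) = (t0, □, L) → [t0]□□xyx
Step 2: δ(t0, □) = (tR, y, R) → y[tR]□xyx

The machine reaches the reject state tR and halts.
The machine halted after 2 steps (within the 18-step bound).

Answer: Yes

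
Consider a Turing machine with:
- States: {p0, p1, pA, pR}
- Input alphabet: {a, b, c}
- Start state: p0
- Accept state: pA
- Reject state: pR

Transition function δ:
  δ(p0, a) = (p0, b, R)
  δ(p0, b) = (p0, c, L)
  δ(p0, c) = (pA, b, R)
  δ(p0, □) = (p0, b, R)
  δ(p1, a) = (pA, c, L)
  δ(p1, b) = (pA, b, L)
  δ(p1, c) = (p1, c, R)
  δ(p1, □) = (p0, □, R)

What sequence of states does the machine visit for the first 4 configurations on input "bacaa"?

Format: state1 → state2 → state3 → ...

Execution trace:
Initial: [p0]bacaa
Step 1: δ(p0, b) = (p0, c, L) → [p0]□cacaa
Step 2: δ(p0, □) = (p0, b, R) → b[p0]cacaa
Step 3: δ(p0, c) = (pA, b, R) → bb[pA]acaa

The machine reaches the accept state pA and halts.

State sequence: p0 → p0 → p0 → pA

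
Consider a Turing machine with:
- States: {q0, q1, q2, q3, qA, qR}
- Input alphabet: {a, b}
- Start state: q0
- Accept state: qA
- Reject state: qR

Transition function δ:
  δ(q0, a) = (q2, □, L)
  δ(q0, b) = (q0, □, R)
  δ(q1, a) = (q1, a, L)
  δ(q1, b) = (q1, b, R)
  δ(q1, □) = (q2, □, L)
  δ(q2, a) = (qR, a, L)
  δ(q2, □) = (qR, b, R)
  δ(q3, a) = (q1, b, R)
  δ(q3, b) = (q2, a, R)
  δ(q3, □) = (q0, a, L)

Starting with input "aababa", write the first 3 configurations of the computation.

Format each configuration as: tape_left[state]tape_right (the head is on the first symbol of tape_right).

Transitions applied:
Step 1: δ(q0, a) = (q2, □, L)
Step 2: δ(q2, □) = (qR, b, R)

The first 3 configurations are:
[q0]aababa ⊢ [q2]□□ababa ⊢ b[qR]□ababa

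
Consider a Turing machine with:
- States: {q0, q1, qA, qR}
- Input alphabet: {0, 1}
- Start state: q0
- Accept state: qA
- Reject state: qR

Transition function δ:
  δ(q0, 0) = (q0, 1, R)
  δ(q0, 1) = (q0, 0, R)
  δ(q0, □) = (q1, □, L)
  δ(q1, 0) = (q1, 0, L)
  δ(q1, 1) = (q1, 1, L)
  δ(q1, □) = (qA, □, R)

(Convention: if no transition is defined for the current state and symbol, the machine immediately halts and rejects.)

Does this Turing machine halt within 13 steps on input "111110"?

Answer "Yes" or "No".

Execution trace:
Initial: [q0]111110
Step 1: δ(q0, 1) = (q0, 0, R) → 0[q0]11110
Step 2: δ(q0, 1) = (q0, 0, R) → 00[q0]1110
Step 3: δ(q0, 1) = (q0, 0, R) → 000[q0]110
Step 4: δ(q0, 1) = (q0, 0, R) → 0000[q0]10
Step 5: δ(q0, 1) = (q0, 0, R) → 00000[q0]0
Step 6: δ(q0, 0) = (q0, 1, R) → 000001[q0]□
Step 7: δ(q0, □) = (q1, □, L) → 00000[q1]1□
Step 8: δ(q1, 1) = (q1, 1, L) → 0000[q1]01□
Step 9: δ(q1, 0) = (q1, 0, L) → 000[q1]001□
Step 10: δ(q1, 0) = (q1, 0, L) → 00[q1]0001□
Step 11: δ(q1, 0) = (q1, 0, L) → 0[q1]00001□
Step 12: δ(q1, 0) = (q1, 0, L) → [q1]000001□
Step 13: δ(q1, 0) = (q1, 0, L) → [q1]□000001□

The machine has not reached a halting state after 13 steps.
The machine did not halt within the 13-step bound.

Answer: No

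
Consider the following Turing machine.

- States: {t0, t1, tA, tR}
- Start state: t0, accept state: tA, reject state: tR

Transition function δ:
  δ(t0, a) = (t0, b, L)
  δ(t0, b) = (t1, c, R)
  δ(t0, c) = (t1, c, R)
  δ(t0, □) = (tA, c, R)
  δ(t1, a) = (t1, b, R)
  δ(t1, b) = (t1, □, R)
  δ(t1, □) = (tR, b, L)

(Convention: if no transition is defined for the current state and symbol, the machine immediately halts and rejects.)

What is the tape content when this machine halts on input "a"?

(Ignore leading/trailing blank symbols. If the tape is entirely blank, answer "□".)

Execution trace:
Initial: [t0]a
Step 1: δ(t0, a) = (t0, b, L) → [t0]□b
Step 2: δ(t0, □) = (tA, c, R) → c[tA]b

The machine reaches the accept state tA and halts.

Final tape (ignoring leading/trailing blanks): cb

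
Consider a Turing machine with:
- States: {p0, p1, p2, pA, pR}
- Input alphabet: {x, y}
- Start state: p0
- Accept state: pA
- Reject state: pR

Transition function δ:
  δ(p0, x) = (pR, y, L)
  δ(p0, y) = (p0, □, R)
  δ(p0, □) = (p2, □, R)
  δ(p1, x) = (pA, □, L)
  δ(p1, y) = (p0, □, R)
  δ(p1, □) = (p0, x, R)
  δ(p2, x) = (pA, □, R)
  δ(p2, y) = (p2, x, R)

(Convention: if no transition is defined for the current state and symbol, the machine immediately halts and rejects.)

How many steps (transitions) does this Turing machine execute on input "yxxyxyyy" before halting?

Execution trace:
Initial: [p0]yxxyxyyy
Step 1: δ(p0, y) = (p0, □, R) → □[p0]xxyxyyy
Step 2: δ(p0, x) = (pR, y, L) → [pR]□yxyxyyy

The machine reaches the reject state pR and halts.

The machine executed 2 steps before halting.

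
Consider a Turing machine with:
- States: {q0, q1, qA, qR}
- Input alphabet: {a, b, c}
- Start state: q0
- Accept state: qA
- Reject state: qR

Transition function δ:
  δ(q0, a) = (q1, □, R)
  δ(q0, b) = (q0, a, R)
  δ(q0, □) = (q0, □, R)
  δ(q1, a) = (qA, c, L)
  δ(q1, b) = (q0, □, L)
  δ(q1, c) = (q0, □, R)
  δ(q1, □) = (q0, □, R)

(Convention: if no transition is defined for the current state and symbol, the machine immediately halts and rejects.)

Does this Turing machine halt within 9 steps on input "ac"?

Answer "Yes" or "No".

Execution trace:
Initial: [q0]ac
Step 1: δ(q0, a) = (q1, □, R) → □[q1]c
Step 2: δ(q1, c) = (q0, □, R) → □□[q0]□
Step 3: δ(q0, □) = (q0, □, R) → □□□[q0]□
Step 4: δ(q0, □) = (q0, □, R) → □□□□[q0]□
Step 5: δ(q0, □) = (q0, □, R) → □□□□□[q0]□
Step 6: δ(q0, □) = (q0, □, R) → □□□□□□[q0]□
Step 7: δ(q0, □) = (q0, □, R) → □□□□□□□[q0]□
Step 8: δ(q0, □) = (q0, □, R) → □□□□□□□□[q0]□
Step 9: δ(q0, □) = (q0, □, R) → □□□□□□□□□[q0]□

The machine has not reached a halting state after 9 steps.
The machine did not halt within the 9-step bound.

Answer: No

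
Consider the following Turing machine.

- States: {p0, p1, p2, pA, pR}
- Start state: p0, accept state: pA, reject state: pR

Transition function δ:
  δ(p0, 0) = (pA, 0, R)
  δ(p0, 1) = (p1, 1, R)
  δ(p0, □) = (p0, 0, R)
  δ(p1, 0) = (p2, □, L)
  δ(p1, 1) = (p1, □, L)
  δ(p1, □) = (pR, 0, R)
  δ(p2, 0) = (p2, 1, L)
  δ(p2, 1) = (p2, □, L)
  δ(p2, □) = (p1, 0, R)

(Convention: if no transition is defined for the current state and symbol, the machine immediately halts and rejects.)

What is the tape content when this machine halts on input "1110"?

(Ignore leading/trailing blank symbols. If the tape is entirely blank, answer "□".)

Execution trace:
Initial: [p0]1110
Step 1: δ(p0, 1) = (p1, 1, R) → 1[p1]110
Step 2: δ(p1, 1) = (p1, □, L) → [p1]1□10
Step 3: δ(p1, 1) = (p1, □, L) → [p1]□□□10
Step 4: δ(p1, □) = (pR, 0, R) → 0[pR]□□10

The machine reaches the reject state pR and halts.

Final tape (ignoring leading/trailing blanks): 0□□10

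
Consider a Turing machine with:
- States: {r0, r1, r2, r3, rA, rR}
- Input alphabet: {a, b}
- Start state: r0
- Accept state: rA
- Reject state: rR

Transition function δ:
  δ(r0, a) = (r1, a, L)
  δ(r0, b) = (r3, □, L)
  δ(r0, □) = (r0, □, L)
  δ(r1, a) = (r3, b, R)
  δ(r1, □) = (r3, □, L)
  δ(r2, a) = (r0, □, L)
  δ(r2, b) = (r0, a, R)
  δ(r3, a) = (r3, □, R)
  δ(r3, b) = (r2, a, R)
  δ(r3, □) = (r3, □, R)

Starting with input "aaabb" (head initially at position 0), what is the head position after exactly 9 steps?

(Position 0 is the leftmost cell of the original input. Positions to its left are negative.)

Execution trace (head position shown):
Step 0: [r0]aaabb  (head at position 0)
Step 1: move left → [r1]□aaabb  (head at position -1)
Step 2: move left → [r3]□□aaabb  (head at position -2)
Step 3: move right → □[r3]□aaabb  (head at position -1)
Step 4: move right → □□[r3]aaabb  (head at position 0)
Step 5: move right → □□□[r3]aabb  (head at position 1)
Step 6: move right → □□□□[r3]abb  (head at position 2)
Step 7: move right → □□□□□[r3]bb  (head at position 3)
Step 8: move right → □□□□□a[r2]b  (head at position 4)
Step 9: move right → □□□□□aa[r0]□  (head at position 5)

After 9 steps, the head is at position 5.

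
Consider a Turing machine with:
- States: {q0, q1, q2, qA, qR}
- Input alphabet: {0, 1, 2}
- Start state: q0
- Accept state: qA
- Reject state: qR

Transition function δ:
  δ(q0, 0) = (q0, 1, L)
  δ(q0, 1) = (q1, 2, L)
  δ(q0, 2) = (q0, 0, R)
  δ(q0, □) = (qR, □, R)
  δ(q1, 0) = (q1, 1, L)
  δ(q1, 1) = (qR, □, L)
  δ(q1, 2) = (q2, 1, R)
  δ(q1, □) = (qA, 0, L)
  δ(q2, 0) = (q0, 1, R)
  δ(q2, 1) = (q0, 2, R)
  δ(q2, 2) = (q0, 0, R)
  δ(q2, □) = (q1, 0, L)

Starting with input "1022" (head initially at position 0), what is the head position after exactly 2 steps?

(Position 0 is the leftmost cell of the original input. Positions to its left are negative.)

Execution trace (head position shown):
Step 0: [q0]1022  (head at position 0)
Step 1: move left → [q1]□2022  (head at position -1)
Step 2: move left → [qA]□02022  (head at position -2)

After 2 steps, the head is at position -2.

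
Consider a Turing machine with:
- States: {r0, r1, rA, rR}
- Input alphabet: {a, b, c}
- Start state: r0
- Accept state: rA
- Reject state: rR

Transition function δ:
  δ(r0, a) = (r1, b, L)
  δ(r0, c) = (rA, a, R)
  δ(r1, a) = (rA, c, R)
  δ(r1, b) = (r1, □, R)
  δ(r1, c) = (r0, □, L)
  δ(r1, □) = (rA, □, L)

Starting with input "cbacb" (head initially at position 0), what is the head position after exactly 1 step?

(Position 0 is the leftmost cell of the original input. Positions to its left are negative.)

Execution trace (head position shown):
Step 0: [r0]cbacb  (head at position 0)
Step 1: move right → a[rA]bacb  (head at position 1)

After 1 step, the head is at position 1.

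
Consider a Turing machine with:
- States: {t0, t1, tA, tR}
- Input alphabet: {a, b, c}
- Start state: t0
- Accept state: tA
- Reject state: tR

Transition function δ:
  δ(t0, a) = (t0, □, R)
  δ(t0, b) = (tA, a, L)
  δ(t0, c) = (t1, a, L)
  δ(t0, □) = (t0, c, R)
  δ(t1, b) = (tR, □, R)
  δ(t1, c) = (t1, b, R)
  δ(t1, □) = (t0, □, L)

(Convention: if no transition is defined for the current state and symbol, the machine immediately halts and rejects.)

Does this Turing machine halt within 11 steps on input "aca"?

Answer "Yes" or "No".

Execution trace:
Initial: [t0]aca
Step 1: δ(t0, a) = (t0, □, R) → □[t0]ca
Step 2: δ(t0, c) = (t1, a, L) → [t1]□aa
Step 3: δ(t1, □) = (t0, □, L) → [t0]□□aa
Step 4: δ(t0, □) = (t0, c, R) → c[t0]□aa
Step 5: δ(t0, □) = (t0, c, R) → cc[t0]aa
Step 6: δ(t0, a) = (t0, □, R) → cc□[t0]a
Step 7: δ(t0, a) = (t0, □, R) → cc□□[t0]□
Step 8: δ(t0, □) = (t0, c, R) → cc□□c[t0]□
Step 9: δ(t0, □) = (t0, c, R) → cc□□cc[t0]□
Step 10: δ(t0, □) = (t0, c, R) → cc□□ccc[t0]□
Step 11: δ(t0, □) = (t0, c, R) → cc□□cccc[t0]□

The machine has not reached a halting state after 11 steps.
The machine did not halt within the 11-step bound.

Answer: No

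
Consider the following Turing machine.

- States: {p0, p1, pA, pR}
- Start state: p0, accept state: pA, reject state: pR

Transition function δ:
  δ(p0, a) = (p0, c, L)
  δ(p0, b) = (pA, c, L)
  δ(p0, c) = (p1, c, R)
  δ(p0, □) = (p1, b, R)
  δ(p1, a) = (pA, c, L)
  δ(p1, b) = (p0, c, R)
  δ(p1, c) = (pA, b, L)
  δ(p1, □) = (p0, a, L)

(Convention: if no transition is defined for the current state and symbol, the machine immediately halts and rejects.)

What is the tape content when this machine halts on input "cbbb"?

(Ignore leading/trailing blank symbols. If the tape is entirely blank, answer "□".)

Execution trace:
Initial: [p0]cbbb
Step 1: δ(p0, c) = (p1, c, R) → c[p1]bbb
Step 2: δ(p1, b) = (p0, c, R) → cc[p0]bb
Step 3: δ(p0, b) = (pA, c, L) → c[pA]ccb

The machine reaches the accept state pA and halts.

Final tape (ignoring leading/trailing blanks): cccb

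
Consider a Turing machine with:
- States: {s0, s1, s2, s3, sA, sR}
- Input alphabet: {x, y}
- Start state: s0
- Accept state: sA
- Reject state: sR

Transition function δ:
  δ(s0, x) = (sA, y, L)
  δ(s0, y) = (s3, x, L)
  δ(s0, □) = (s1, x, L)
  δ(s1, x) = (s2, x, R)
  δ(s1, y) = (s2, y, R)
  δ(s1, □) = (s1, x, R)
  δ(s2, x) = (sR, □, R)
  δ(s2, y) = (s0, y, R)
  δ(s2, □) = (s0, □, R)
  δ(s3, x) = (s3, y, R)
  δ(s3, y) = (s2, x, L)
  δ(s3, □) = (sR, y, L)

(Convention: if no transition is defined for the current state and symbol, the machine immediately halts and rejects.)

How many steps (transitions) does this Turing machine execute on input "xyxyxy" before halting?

Execution trace:
Initial: [s0]xyxyxy
Step 1: δ(s0, x) = (sA, y, L) → [sA]□yyxyxy

The machine reaches the accept state sA and halts.

The machine executed 1 step before halting.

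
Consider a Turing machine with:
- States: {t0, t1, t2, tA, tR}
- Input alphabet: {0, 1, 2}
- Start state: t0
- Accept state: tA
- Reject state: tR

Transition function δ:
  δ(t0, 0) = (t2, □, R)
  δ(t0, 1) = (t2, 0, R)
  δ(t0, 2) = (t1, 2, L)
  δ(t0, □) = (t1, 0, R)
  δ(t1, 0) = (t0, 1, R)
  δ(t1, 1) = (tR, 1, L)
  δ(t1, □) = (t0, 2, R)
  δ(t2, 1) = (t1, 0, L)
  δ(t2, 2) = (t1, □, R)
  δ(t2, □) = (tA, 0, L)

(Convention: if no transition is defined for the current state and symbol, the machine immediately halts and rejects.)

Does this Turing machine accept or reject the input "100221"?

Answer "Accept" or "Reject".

Execution trace:
Initial: [t0]100221
Step 1: δ(t0, 1) = (t2, 0, R) → 0[t2]00221

No transition is defined for δ(t2, 0). By convention the machine halts and rejects.

Answer: Reject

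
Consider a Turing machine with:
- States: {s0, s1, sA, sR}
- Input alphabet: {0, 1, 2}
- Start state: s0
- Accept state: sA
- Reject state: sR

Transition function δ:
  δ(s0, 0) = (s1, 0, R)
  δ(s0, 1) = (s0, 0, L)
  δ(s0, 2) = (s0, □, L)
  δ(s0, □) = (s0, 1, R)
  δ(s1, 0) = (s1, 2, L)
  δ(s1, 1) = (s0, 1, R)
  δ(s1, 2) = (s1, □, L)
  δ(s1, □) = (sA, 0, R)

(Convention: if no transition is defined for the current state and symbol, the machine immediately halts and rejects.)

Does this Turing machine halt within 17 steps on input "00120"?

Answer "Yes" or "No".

Execution trace:
Initial: [s0]00120
Step 1: δ(s0, 0) = (s1, 0, R) → 0[s1]0120
Step 2: δ(s1, 0) = (s1, 2, L) → [s1]02120
Step 3: δ(s1, 0) = (s1, 2, L) → [s1]□22120
Step 4: δ(s1, □) = (sA, 0, R) → 0[sA]22120

The machine reaches the accept state sA and halts.
The machine halted after 4 steps (within the 17-step bound).

Answer: Yes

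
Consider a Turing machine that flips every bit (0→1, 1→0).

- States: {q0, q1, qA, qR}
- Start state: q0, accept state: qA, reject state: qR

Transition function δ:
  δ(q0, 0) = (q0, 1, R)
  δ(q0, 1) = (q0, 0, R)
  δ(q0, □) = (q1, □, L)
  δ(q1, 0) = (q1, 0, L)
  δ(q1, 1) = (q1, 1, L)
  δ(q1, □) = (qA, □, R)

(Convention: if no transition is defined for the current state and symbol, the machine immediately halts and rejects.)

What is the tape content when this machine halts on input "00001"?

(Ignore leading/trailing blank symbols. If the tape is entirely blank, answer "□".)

Execution trace:
Initial: [q0]00001
Step 1: δ(q0, 0) = (q0, 1, R) → 1[q0]0001
Step 2: δ(q0, 0) = (q0, 1, R) → 11[q0]001
Step 3: δ(q0, 0) = (q0, 1, R) → 111[q0]01
Step 4: δ(q0, 0) = (q0, 1, R) → 1111[q0]1
Step 5: δ(q0, 1) = (q0, 0, R) → 11110[q0]□
Step 6: δ(q0, □) = (q1, □, L) → 1111[q1]0□
Step 7: δ(q1, 0) = (q1, 0, L) → 111[q1]10□
Step 8: δ(q1, 1) = (q1, 1, L) → 11[q1]110□
Step 9: δ(q1, 1) = (q1, 1, L) → 1[q1]1110□
Step 10: δ(q1, 1) = (q1, 1, L) → [q1]11110□
Step 11: δ(q1, 1) = (q1, 1, L) → [q1]□11110□
Step 12: δ(q1, □) = (qA, □, R) → □[qA]11110□

The machine reaches the accept state qA and halts.

Final tape (ignoring leading/trailing blanks): 11110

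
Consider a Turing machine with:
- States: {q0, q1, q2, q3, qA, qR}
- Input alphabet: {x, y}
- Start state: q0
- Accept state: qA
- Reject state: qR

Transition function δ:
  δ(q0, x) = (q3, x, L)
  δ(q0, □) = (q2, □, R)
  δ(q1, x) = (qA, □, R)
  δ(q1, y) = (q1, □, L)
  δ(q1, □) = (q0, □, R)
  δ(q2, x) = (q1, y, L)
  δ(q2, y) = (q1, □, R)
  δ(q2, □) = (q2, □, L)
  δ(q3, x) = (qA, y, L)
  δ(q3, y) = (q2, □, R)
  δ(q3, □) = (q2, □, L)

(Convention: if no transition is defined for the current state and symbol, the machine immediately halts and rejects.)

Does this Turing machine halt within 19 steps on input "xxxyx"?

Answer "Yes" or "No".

Execution trace:
Initial: [q0]xxxyx
Step 1: δ(q0, x) = (q3, x, L) → [q3]□xxxyx
Step 2: δ(q3, □) = (q2, □, L) → [q2]□□xxxyx
Step 3: δ(q2, □) = (q2, □, L) → [q2]□□□xxxyx
Step 4: δ(q2, □) = (q2, □, L) → [q2]□□□□xxxyx
Step 5: δ(q2, □) = (q2, □, L) → [q2]□□□□□xxxyx
Step 6: δ(q2, □) = (q2, □, L) → [q2]□□□□□□xxxyx
Step 7: δ(q2, □) = (q2, □, L) → [q2]□□□□□□□xxxyx
Step 8: δ(q2, □) = (q2, □, L) → [q2]□□□□□□□□xxxyx
Step 9: δ(q2, □) = (q2, □, L) → [q2]□□□□□□□□□xxxyx
Step 10: δ(q2, □) = (q2, □, L) → [q2]□□□□□□□□□□xxxyx
Step 11: δ(q2, □) = (q2, □, L) → [q2]□□□□□□□□□□□xxxyx
Step 12: δ(q2, □) = (q2, □, L) → [q2]□□□□□□□□□□□□xxxyx
Step 13: δ(q2, □) = (q2, □, L) → [q2]□□□□□□□□□□□□□xxxyx
Step 14: δ(q2, □) = (q2, □, L) → [q2]□□□□□□□□□□□□□□xxxyx
Step 15: δ(q2, □) = (q2, □, L) → [q2]□□□□□□□□□□□□□□□xxxyx
Step 16: δ(q2, □) = (q2, □, L) → [q2]□□□□□□□□□□□□□□□□xxxyx
Step 17: δ(q2, □) = (q2, □, L) → [q2]□□□□□□□□□□□□□□□□□xxxyx
Step 18: δ(q2, □) = (q2, □, L) → [q2]□□□□□□□□□□□□□□□□□□xxxyx
Step 19: δ(q2, □) = (q2, □, L) → [q2]□□□□□□□□□□□□□□□□□□□xxxyx

The machine has not reached a halting state after 19 steps.
The machine did not halt within the 19-step bound.

Answer: No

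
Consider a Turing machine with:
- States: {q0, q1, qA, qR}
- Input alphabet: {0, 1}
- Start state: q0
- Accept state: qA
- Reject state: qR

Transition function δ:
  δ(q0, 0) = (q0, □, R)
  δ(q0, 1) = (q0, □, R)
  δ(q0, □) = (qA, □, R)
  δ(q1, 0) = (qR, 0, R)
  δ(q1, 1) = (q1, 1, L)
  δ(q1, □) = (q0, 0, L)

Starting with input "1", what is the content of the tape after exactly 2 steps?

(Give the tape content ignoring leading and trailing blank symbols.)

Execution trace:
Initial: [q0]1
Step 1: δ(q0, 1) = (q0, □, R) → □[q0]□
Step 2: δ(q0, □) = (qA, □, R) → □□[qA]□

The machine reaches the accept state qA and halts.

After 2 steps, the tape (ignoring leading/trailing blanks) is: □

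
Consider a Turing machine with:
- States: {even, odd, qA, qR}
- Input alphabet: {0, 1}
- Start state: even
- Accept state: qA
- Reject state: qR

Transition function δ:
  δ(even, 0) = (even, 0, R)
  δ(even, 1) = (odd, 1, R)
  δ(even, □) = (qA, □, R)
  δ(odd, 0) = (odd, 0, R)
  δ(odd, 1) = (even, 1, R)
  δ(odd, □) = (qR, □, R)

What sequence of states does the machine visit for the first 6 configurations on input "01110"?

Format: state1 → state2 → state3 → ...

Execution trace:
Initial: [even]01110
Step 1: δ(even, 0) = (even, 0, R) → 0[even]1110
Step 2: δ(even, 1) = (odd, 1, R) → 01[odd]110
Step 3: δ(odd, 1) = (even, 1, R) → 011[even]10
Step 4: δ(even, 1) = (odd, 1, R) → 0111[odd]0
Step 5: δ(odd, 0) = (odd, 0, R) → 01110[odd]□

State sequence: even → even → odd → even → odd → odd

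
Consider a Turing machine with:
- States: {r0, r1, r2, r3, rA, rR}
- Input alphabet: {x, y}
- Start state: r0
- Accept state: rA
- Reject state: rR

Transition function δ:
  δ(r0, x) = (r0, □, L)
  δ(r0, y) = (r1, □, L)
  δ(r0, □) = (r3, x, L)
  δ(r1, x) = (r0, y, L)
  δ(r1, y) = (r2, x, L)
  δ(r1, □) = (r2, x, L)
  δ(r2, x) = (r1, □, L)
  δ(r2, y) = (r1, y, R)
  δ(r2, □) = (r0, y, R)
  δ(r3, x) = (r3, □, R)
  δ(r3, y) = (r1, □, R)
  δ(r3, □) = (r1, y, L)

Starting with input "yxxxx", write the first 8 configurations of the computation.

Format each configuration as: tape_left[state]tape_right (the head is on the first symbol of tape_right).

Transitions applied:
Step 1: δ(r0, y) = (r1, □, L)
Step 2: δ(r1, □) = (r2, x, L)
Step 3: δ(r2, □) = (r0, y, R)
Step 4: δ(r0, x) = (r0, □, L)
Step 5: δ(r0, y) = (r1, □, L)
Step 6: δ(r1, □) = (r2, x, L)
Step 7: δ(r2, □) = (r0, y, R)

The first 8 configurations are:
[r0]yxxxx ⊢ [r1]□□xxxx ⊢ [r2]□x□xxxx ⊢ y[r0]x□xxxx ⊢ [r0]y□□xxxx ⊢ [r1]□□□□xxxx ⊢ [r2]□x□□□xxxx ⊢ y[r0]x□□□xxxx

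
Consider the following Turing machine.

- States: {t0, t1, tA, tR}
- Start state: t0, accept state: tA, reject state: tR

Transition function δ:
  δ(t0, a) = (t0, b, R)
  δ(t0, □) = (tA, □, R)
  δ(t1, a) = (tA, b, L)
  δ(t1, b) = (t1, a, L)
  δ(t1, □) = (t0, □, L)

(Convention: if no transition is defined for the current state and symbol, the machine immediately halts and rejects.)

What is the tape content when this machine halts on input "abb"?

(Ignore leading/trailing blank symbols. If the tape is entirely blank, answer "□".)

Execution trace:
Initial: [t0]abb
Step 1: δ(t0, a) = (t0, b, R) → b[t0]bb

No transition is defined for δ(t0, b). By convention the machine halts and rejects.

Final tape (ignoring leading/trailing blanks): bbb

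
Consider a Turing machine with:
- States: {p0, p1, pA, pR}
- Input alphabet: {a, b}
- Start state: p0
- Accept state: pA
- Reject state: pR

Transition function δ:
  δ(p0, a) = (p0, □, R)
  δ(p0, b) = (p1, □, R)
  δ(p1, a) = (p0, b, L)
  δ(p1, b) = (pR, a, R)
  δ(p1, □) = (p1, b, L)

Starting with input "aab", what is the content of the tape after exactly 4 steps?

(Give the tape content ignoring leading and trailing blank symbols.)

Execution trace:
Initial: [p0]aab
Step 1: δ(p0, a) = (p0, □, R) → □[p0]ab
Step 2: δ(p0, a) = (p0, □, R) → □□[p0]b
Step 3: δ(p0, b) = (p1, □, R) → □□□[p1]□
Step 4: δ(p1, □) = (p1, b, L) → □□[p1]□b

After 4 steps, the tape (ignoring leading/trailing blanks) is: b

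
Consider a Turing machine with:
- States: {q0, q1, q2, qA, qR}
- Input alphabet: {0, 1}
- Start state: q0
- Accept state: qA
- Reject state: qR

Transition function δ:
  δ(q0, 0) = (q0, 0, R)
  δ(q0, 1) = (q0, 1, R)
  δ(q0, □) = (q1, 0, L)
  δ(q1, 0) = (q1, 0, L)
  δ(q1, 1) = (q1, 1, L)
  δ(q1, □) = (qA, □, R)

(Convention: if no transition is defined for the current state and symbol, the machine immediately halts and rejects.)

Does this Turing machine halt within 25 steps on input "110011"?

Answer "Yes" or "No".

Execution trace:
Initial: [q0]110011
Step 1: δ(q0, 1) = (q0, 1, R) → 1[q0]10011
Step 2: δ(q0, 1) = (q0, 1, R) → 11[q0]0011
Step 3: δ(q0, 0) = (q0, 0, R) → 110[q0]011
Step 4: δ(q0, 0) = (q0, 0, R) → 1100[q0]11
Step 5: δ(q0, 1) = (q0, 1, R) → 11001[q0]1
Step 6: δ(q0, 1) = (q0, 1, R) → 110011[q0]□
Step 7: δ(q0, □) = (q1, 0, L) → 11001[q1]10
Step 8: δ(q1, 1) = (q1, 1, L) → 1100[q1]110
Step 9: δ(q1, 1) = (q1, 1, L) → 110[q1]0110
Step 10: δ(q1, 0) = (q1, 0, L) → 11[q1]00110
Step 11: δ(q1, 0) = (q1, 0, L) → 1[q1]100110
Step 12: δ(q1, 1) = (q1, 1, L) → [q1]1100110
Step 13: δ(q1, 1) = (q1, 1, L) → [q1]□1100110
Step 14: δ(q1, □) = (qA, □, R) → □[qA]1100110

The machine reaches the accept state qA and halts.
The machine halted after 14 steps (within the 25-step bound).

Answer: Yes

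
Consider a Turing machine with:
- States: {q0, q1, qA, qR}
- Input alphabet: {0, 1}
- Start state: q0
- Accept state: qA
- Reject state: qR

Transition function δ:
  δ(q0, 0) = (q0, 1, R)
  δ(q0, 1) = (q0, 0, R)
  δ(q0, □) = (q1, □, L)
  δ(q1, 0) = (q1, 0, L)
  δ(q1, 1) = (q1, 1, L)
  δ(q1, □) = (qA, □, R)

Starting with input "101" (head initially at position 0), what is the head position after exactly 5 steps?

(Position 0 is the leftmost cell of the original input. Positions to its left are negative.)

Execution trace (head position shown):
Step 0: [q0]101  (head at position 0)
Step 1: move right → 0[q0]01  (head at position 1)
Step 2: move right → 01[q0]1  (head at position 2)
Step 3: move right → 010[q0]□  (head at position 3)
Step 4: move left → 01[q1]0□  (head at position 2)
Step 5: move left → 0[q1]10□  (head at position 1)

After 5 steps, the head is at position 1.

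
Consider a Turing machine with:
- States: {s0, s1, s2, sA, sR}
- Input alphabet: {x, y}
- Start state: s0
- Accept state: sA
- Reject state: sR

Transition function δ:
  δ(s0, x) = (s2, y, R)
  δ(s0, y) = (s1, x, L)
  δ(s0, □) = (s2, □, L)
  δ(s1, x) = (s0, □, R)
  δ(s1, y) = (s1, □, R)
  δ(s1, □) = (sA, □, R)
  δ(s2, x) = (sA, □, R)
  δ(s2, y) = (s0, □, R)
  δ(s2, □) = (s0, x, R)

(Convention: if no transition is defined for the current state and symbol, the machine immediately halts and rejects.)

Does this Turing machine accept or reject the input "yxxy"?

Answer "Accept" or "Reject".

Execution trace:
Initial: [s0]yxxy
Step 1: δ(s0, y) = (s1, x, L) → [s1]□xxxy
Step 2: δ(s1, □) = (sA, □, R) → □[sA]xxxy

The machine reaches the accept state sA and halts.

Answer: Accept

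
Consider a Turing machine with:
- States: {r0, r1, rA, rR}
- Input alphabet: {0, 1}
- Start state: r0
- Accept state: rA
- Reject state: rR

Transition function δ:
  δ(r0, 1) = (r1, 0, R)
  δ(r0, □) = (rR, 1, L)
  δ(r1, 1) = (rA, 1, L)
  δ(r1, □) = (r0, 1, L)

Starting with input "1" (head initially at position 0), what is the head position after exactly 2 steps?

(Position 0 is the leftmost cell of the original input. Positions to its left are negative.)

Execution trace (head position shown):
Step 0: [r0]1  (head at position 0)
Step 1: move right → 0[r1]□  (head at position 1)
Step 2: move left → [r0]01  (head at position 0)

After 2 steps, the head is at position 0.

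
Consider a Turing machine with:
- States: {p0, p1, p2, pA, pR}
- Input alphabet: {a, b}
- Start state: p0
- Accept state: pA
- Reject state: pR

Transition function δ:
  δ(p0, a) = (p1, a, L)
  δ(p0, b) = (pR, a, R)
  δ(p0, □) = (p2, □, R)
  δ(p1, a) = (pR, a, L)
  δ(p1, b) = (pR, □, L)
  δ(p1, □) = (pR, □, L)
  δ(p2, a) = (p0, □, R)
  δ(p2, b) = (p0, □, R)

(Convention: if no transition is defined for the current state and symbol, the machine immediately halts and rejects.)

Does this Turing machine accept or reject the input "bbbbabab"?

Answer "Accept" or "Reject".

Execution trace:
Initial: [p0]bbbbabab
Step 1: δ(p0, b) = (pR, a, R) → a[pR]bbbabab

The machine reaches the reject state pR and halts.

Answer: Reject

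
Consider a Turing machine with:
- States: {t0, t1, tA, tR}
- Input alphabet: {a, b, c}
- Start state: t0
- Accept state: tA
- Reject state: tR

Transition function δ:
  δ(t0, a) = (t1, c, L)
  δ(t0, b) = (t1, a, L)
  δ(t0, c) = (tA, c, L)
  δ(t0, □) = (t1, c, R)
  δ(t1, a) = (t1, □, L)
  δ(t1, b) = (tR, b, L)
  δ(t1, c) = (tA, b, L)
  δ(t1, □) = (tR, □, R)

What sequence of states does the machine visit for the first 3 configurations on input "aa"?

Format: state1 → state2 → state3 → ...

Execution trace:
Initial: [t0]aa
Step 1: δ(t0, a) = (t1, c, L) → [t1]□ca
Step 2: δ(t1, □) = (tR, □, R) → □[tR]ca

The machine reaches the reject state tR and halts.

State sequence: t0 → t1 → tR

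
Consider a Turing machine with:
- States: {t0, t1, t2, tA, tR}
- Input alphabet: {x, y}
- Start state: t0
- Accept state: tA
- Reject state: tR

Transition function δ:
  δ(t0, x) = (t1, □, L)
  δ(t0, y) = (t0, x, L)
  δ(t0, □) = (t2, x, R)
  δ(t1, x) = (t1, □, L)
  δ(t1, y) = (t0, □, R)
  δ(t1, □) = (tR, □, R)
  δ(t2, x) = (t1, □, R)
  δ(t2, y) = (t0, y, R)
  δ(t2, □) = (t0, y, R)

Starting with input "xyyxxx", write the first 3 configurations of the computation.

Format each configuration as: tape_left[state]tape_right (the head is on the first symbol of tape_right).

Transitions applied:
Step 1: δ(t0, x) = (t1, □, L)
Step 2: δ(t1, □) = (tR, □, R)

The first 3 configurations are:
[t0]xyyxxx ⊢ [t1]□□yyxxx ⊢ □[tR]□yyxxx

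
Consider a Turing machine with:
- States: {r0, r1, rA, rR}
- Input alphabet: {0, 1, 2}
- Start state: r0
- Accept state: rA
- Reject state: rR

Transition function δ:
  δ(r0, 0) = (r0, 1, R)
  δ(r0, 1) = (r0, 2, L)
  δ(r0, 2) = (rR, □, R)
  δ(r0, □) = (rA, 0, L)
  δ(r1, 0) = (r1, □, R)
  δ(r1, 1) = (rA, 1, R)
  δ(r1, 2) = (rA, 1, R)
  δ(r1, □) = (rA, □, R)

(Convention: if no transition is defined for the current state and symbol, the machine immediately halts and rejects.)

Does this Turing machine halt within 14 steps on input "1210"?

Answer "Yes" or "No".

Execution trace:
Initial: [r0]1210
Step 1: δ(r0, 1) = (r0, 2, L) → [r0]□2210
Step 2: δ(r0, □) = (rA, 0, L) → [rA]□02210

The machine reaches the accept state rA and halts.
The machine halted after 2 steps (within the 14-step bound).

Answer: Yes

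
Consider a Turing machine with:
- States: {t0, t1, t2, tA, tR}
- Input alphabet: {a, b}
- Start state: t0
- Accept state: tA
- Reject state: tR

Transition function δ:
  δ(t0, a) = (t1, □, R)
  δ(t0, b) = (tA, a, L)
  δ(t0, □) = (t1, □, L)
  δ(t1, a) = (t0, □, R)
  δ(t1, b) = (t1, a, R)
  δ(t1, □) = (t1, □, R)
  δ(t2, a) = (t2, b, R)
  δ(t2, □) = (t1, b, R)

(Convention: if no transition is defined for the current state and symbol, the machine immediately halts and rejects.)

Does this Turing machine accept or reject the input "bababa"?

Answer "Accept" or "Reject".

Execution trace:
Initial: [t0]bababa
Step 1: δ(t0, b) = (tA, a, L) → [tA]□aababa

The machine reaches the accept state tA and halts.

Answer: Accept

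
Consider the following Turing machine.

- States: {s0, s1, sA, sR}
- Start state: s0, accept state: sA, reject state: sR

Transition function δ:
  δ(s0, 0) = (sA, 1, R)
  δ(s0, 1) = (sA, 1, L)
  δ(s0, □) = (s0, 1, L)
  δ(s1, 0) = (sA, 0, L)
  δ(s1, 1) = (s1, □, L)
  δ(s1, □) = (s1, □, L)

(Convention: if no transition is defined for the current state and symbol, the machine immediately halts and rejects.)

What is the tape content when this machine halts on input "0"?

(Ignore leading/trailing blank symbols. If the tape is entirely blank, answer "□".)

Execution trace:
Initial: [s0]0
Step 1: δ(s0, 0) = (sA, 1, R) → 1[sA]□

The machine reaches the accept state sA and halts.

Final tape (ignoring leading/trailing blanks): 1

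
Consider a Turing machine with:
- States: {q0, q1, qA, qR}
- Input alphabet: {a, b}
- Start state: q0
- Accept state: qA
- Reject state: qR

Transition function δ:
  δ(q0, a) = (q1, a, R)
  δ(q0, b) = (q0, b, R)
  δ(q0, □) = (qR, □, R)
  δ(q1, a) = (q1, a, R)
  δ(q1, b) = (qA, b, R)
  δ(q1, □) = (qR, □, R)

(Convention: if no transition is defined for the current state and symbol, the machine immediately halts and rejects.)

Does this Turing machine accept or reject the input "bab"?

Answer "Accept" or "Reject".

Execution trace:
Initial: [q0]bab
Step 1: δ(q0, b) = (q0, b, R) → b[q0]ab
Step 2: δ(q0, a) = (q1, a, R) → ba[q1]b
Step 3: δ(q1, b) = (qA, b, R) → bab[qA]□

The machine reaches the accept state qA and halts.

Answer: Accept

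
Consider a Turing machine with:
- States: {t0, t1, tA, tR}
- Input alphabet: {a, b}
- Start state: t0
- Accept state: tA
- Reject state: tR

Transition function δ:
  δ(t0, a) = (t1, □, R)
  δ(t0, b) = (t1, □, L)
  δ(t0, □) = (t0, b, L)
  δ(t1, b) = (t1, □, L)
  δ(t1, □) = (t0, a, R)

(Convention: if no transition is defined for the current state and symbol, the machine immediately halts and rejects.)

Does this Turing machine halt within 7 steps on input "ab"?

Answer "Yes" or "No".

Execution trace:
Initial: [t0]ab
Step 1: δ(t0, a) = (t1, □, R) → □[t1]b
Step 2: δ(t1, b) = (t1, □, L) → [t1]□□
Step 3: δ(t1, □) = (t0, a, R) → a[t0]□
Step 4: δ(t0, □) = (t0, b, L) → [t0]ab
Step 5: δ(t0, a) = (t1, □, R) → □[t1]b
Step 6: δ(t1, b) = (t1, □, L) → [t1]□□
Step 7: δ(t1, □) = (t0, a, R) → a[t0]□

The machine has not reached a halting state after 7 steps.
The machine did not halt within the 7-step bound.

Answer: No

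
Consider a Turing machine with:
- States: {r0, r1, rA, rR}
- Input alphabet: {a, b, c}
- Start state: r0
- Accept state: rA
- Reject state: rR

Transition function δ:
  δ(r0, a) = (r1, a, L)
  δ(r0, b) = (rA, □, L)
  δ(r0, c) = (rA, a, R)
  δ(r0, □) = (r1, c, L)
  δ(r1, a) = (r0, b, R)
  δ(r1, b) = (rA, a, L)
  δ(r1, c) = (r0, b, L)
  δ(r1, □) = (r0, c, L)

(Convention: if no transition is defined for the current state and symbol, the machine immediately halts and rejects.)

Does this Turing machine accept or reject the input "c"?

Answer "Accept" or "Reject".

Execution trace:
Initial: [r0]c
Step 1: δ(r0, c) = (rA, a, R) → a[rA]□

The machine reaches the accept state rA and halts.

Answer: Accept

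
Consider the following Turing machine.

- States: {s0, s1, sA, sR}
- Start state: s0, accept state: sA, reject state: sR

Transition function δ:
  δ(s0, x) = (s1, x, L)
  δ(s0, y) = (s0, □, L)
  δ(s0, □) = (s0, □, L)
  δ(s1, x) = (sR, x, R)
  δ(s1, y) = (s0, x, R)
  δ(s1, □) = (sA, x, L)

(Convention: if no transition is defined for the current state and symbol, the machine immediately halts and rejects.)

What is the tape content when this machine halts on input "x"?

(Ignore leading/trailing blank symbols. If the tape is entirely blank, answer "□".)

Execution trace:
Initial: [s0]x
Step 1: δ(s0, x) = (s1, x, L) → [s1]□x
Step 2: δ(s1, □) = (sA, x, L) → [sA]□xx

The machine reaches the accept state sA and halts.

Final tape (ignoring leading/trailing blanks): xx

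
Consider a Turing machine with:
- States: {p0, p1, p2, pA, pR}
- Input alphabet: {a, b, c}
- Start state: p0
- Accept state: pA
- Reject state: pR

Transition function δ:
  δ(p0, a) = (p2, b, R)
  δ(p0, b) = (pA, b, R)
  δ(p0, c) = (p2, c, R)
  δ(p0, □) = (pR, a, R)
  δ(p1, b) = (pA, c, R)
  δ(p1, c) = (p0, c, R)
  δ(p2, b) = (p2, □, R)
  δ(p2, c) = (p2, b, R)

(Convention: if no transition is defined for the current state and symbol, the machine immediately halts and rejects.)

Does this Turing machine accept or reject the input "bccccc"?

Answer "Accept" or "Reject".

Execution trace:
Initial: [p0]bccccc
Step 1: δ(p0, b) = (pA, b, R) → b[pA]ccccc

The machine reaches the accept state pA and halts.

Answer: Accept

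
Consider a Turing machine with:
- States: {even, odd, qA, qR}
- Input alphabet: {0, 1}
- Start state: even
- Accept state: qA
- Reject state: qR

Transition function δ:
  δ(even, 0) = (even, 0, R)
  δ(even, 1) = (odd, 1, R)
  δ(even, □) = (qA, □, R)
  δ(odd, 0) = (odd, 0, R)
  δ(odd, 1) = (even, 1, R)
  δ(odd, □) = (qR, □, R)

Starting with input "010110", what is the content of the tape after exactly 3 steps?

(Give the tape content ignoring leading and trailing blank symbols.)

Execution trace:
Initial: [even]010110
Step 1: δ(even, 0) = (even, 0, R) → 0[even]10110
Step 2: δ(even, 1) = (odd, 1, R) → 01[odd]0110
Step 3: δ(odd, 0) = (odd, 0, R) → 010[odd]110

After 3 steps, the tape (ignoring leading/trailing blanks) is: 010110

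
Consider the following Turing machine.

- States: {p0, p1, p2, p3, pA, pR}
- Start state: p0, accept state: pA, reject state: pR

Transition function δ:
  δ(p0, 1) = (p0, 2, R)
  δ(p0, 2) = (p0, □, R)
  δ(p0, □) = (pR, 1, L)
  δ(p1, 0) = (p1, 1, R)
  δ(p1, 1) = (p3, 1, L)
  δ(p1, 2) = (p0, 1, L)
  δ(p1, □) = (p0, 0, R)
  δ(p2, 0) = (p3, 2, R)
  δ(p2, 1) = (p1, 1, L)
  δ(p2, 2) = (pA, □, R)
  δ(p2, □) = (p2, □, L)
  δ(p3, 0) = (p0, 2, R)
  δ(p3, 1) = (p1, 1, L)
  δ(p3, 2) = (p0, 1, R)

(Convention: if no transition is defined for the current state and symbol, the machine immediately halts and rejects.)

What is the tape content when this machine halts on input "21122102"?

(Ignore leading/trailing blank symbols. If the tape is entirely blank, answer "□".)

Execution trace:
Initial: [p0]21122102
Step 1: δ(p0, 2) = (p0, □, R) → □[p0]1122102
Step 2: δ(p0, 1) = (p0, 2, R) → □2[p0]122102
Step 3: δ(p0, 1) = (p0, 2, R) → □22[p0]22102
Step 4: δ(p0, 2) = (p0, □, R) → □22□[p0]2102
Step 5: δ(p0, 2) = (p0, □, R) → □22□□[p0]102
Step 6: δ(p0, 1) = (p0, 2, R) → □22□□2[p0]02

No transition is defined for δ(p0, 0). By convention the machine halts and rejects.

Final tape (ignoring leading/trailing blanks): 22□□202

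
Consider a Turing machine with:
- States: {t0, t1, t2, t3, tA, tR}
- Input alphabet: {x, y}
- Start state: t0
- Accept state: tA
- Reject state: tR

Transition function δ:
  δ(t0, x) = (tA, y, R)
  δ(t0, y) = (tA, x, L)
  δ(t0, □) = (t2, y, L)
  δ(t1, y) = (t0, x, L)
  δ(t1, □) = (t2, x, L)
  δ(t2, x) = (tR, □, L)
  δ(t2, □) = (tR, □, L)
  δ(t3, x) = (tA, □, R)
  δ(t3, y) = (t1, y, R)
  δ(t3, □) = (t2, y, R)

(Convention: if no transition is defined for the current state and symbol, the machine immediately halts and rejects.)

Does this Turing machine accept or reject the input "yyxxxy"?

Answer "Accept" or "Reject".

Execution trace:
Initial: [t0]yyxxxy
Step 1: δ(t0, y) = (tA, x, L) → [tA]□xyxxxy

The machine reaches the accept state tA and halts.

Answer: Accept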